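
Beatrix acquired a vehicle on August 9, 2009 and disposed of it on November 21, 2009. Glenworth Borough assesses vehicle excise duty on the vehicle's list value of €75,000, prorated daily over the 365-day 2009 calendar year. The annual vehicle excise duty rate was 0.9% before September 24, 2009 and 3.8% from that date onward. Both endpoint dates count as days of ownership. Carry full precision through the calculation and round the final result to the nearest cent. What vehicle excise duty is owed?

August 9 – September 23, 2009: 46 days at 0.9% → €75,000 × 0.9% × 46/365 = €85.0685
September 24 – November 21, 2009: 59 days at 3.8% → €75,000 × 3.8% × 59/365 = €460.6849
Total = €545.7534

€545.75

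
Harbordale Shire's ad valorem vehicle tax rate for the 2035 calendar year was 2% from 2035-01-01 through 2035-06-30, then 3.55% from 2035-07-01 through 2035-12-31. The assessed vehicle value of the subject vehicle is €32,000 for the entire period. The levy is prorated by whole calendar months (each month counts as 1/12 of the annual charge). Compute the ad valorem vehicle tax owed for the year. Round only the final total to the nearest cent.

€888.00

2035-01-01 to 2035-06-30: 6 months at 2% → €32,000 × 2% × 6/12 = €320.0000
2035-07-01 to 2035-12-31: 6 months at 3.55% → €32,000 × 3.55% × 6/12 = €568.0000
Total = €888.0000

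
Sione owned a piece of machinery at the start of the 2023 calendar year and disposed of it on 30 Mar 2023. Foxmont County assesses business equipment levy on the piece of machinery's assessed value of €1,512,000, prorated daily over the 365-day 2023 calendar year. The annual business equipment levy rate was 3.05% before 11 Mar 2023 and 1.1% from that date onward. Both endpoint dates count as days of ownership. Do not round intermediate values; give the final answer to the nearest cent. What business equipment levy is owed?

1 Jan – 10 Mar 2023: 69 days at 3.05% → €1,512,000 × 3.05% × 69/365 = €8,717.8192
11 Mar – 30 Mar 2023: 20 days at 1.1% → €1,512,000 × 1.1% × 20/365 = €911.3425
Total = €9,629.1616

€9,629.16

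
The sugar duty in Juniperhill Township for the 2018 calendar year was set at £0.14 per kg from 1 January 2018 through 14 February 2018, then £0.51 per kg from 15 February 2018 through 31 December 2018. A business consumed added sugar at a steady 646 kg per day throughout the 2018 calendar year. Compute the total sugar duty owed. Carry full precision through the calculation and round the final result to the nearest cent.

£109497.00

1 January – 14 February 2018: 45 days × 646 kg/day = 29,070 kg at £0.14/kg → £4069.80
15 February – 31 December 2018: 320 days × 646 kg/day = 206,720 kg at £0.51/kg → £105427.20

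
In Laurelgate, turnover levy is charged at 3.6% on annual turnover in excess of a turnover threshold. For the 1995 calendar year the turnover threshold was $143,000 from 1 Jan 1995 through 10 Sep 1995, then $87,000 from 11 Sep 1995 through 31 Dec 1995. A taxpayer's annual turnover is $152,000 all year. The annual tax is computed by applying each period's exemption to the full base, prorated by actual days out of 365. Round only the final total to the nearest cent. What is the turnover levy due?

1 Jan – 10 Sep 1995: 253 days, exemption $143,000 → ($152,000 − $143,000) × 3.6% × 253/365 = $224.5808
11 Sep – 31 Dec 1995: 112 days, exemption $87,000 → ($152,000 − $87,000) × 3.6% × 112/365 = $718.0274
Total = $942.6082

$942.61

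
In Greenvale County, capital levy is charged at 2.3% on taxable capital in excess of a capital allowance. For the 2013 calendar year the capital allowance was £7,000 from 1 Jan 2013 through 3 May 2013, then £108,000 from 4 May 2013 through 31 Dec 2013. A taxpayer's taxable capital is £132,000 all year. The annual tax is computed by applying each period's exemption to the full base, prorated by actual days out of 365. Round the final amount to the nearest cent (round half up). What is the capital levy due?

1 Jan – 3 May 2013: 123 days, exemption £7,000 → (£132,000 − £7,000) × 2.3% × 123/365 = £968.8356
4 May – 31 Dec 2013: 242 days, exemption £108,000 → (£132,000 − £108,000) × 2.3% × 242/365 = £365.9836
Total = £1,334.8192

£1,334.82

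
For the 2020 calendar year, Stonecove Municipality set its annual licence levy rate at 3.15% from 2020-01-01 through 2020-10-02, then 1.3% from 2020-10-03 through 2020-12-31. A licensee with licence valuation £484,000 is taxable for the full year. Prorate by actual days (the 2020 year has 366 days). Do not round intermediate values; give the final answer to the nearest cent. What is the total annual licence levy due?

2020-01-01 to 2020-10-02: 276 days at 3.15% → £484,000 × 3.15% × 276/366 = £11,496.9836
2020-10-03 to 2020-12-31: 90 days at 1.3% → £484,000 × 1.3% × 90/366 = £1,547.2131
Total = £13,044.1967

£13,044.20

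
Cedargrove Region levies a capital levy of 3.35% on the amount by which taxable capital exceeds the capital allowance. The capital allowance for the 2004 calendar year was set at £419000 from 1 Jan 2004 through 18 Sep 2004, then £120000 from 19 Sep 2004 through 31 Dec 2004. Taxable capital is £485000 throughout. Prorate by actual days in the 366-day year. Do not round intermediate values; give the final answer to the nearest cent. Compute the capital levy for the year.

1 Jan – 18 Sep 2004: 262 days, exemption £419000 → (£485000 − £419000) × 3.35% × 262/366 = £1582.7377
19 Sep – 31 Dec 2004: 104 days, exemption £120000 → (£485000 − £120000) × 3.35% × 104/366 = £3474.4809
Total = £5057.2186

£5057.22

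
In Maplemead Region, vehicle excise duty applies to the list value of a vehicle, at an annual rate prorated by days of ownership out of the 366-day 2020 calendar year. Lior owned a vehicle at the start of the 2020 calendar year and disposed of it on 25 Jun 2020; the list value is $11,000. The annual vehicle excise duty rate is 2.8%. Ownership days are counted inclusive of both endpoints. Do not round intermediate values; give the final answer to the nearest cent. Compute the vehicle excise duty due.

Days held (1 Jan – 25 Jun 2020): 177 out of 366
Tax = $11,000 × 2.8% × 177/366 = $148.9508

$148.95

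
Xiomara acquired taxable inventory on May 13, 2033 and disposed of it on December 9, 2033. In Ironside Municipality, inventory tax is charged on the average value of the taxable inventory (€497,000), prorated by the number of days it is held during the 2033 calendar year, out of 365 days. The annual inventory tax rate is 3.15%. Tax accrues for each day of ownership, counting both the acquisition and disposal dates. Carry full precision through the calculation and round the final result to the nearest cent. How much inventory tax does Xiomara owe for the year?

Days held (May 13 – December 9, 2033): 211 out of 365
Tax = €497,000 × 3.15% × 211/365 = €9,050.1658

€9,050.17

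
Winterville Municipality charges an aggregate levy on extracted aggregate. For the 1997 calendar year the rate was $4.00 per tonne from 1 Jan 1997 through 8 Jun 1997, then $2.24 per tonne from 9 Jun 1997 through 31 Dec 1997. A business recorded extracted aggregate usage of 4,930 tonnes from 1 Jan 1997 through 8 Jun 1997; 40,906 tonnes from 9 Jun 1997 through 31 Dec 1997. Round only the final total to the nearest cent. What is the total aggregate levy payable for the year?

$111,349.44

1 Jan – 8 Jun 1997: 4,930 tonnes at $4.00/tonne → $19,720.00
9 Jun – 31 Dec 1997: 40,906 tonnes at $2.24/tonne → $91,629.44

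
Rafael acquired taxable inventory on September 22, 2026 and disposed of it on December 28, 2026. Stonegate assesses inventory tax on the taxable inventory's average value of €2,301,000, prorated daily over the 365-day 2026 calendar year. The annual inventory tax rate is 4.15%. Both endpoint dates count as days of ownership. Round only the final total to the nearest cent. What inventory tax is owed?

€25,638.81

Days held (September 22 – December 28, 2026): 98 out of 365
Tax = €2,301,000 × 4.15% × 98/365 = €25,638.8137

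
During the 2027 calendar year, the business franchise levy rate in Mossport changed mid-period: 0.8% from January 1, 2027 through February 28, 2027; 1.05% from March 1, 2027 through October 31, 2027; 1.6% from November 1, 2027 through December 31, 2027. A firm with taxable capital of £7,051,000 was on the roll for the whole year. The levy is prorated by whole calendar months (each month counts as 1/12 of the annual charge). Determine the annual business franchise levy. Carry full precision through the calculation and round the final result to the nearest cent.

January 1 – February 28, 2027: 2 months at 0.8% → £7,051,000 × 0.8% × 2/12 = £9,401.3333
March 1 – October 31, 2027: 8 months at 1.05% → £7,051,000 × 1.05% × 8/12 = £49,357.0000
November 1 – December 31, 2027: 2 months at 1.6% → £7,051,000 × 1.6% × 2/12 = £18,802.6667
Total = £77,561.0000

£77,561.00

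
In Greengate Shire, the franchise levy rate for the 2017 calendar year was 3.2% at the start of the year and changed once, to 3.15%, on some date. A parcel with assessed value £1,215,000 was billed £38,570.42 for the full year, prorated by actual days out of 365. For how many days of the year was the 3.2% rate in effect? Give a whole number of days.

Let d = days at the first rate; then 365 − d days at the second rate.
£1,215,000 × [3.2%·d + 3.15%·(365−d)] / 365 = £38,570.42
Solving gives d = 179, so the new rate took effect on 29 June 2017.

179 days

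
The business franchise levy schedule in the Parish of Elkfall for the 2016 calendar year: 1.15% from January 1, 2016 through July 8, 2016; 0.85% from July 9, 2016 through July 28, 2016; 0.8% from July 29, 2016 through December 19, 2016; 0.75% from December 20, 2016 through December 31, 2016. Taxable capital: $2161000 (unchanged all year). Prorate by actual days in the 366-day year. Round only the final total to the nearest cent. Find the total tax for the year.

$21238.02

January 1 – July 8, 2016: 190 days at 1.15% → $2161000 × 1.15% × 190/366 = $12901.0519
July 9 – July 28, 2016: 20 days at 0.85% → $2161000 × 0.85% × 20/366 = $1003.7432
July 29 – December 19, 2016: 144 days at 0.8% → $2161000 × 0.8% × 144/366 = $6801.8361
December 20 – December 31, 2016: 12 days at 0.75% → $2161000 × 0.75% × 12/366 = $531.3934
Total = $21238.0246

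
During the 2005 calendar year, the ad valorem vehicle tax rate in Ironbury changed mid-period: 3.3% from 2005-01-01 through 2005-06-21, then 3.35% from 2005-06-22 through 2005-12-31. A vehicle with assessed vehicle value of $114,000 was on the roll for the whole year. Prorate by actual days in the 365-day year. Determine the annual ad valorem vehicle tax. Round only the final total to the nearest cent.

2005-01-01 to 2005-06-21: 172 days at 3.3% → $114,000 × 3.3% × 172/365 = $1,772.7781
2005-06-22 to 2005-12-31: 193 days at 3.35% → $114,000 × 3.35% × 193/365 = $2,019.3616
Total = $3,792.1397

$3,792.14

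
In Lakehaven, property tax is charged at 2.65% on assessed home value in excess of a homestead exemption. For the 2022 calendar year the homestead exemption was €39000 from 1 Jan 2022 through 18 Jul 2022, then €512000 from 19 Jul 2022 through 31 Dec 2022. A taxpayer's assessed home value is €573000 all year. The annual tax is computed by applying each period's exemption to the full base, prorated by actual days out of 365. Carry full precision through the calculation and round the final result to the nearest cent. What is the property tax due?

€8450.38

1 Jan – 18 Jul 2022: 199 days, exemption €39000 → (€573000 − €39000) × 2.65% × 199/365 = €7715.2027
19 Jul – 31 Dec 2022: 166 days, exemption €512000 → (€573000 − €512000) × 2.65% × 166/365 = €735.1753
Total = €8450.3781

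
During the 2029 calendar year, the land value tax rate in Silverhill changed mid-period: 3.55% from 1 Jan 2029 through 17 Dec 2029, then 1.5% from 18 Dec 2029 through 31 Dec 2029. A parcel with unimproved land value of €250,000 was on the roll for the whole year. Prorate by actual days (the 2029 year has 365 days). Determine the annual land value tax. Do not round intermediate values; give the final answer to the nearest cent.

1 Jan – 17 Dec 2029: 351 days at 3.55% → €250,000 × 3.55% × 351/365 = €8,534.5890
18 Dec – 31 Dec 2029: 14 days at 1.5% → €250,000 × 1.5% × 14/365 = €143.8356
Total = €8,678.4247

€8,678.42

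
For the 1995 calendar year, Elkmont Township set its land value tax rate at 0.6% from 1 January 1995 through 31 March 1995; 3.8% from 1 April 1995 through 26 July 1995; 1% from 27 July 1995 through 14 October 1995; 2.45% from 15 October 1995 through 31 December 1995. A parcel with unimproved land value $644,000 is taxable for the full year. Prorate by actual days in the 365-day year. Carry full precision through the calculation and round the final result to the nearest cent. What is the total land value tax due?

$13,580.46

1 January – 31 March 1995: 90 days at 0.6% → $644,000 × 0.6% × 90/365 = $952.7671
1 April – 26 July 1995: 117 days at 3.8% → $644,000 × 3.8% × 117/365 = $7,844.4493
27 July – 14 October 1995: 80 days at 1% → $644,000 × 1% × 80/365 = $1,411.5068
15 October – 31 December 1995: 78 days at 2.45% → $644,000 × 2.45% × 78/365 = $3,371.7370
Total = $13,580.4603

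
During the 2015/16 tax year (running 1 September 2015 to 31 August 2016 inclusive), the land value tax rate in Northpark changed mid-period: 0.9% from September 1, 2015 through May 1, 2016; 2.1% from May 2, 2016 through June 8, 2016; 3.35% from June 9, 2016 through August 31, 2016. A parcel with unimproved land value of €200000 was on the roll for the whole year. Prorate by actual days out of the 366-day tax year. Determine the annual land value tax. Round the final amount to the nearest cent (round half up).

September 1, 2015 – May 1, 2016: 244 days at 0.9% → €200000 × 0.9% × 244/366 = €1200.0000
May 2 – June 8, 2016: 38 days at 2.1% → €200000 × 2.1% × 38/366 = €436.0656
June 9 – August 31, 2016: 84 days at 3.35% → €200000 × 3.35% × 84/366 = €1537.7049
Total = €3173.7705

€3173.77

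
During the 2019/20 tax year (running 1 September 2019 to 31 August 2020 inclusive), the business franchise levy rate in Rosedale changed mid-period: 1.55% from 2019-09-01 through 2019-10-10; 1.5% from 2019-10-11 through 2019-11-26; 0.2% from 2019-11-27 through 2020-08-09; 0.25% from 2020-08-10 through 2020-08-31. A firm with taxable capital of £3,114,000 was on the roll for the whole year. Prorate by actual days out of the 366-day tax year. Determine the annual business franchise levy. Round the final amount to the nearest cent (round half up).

£16,114.52

2019-09-01 to 2019-10-10: 40 days at 1.55% → £3,114,000 × 1.55% × 40/366 = £5,275.0820
2019-10-11 to 2019-11-26: 47 days at 1.5% → £3,114,000 × 1.5% × 47/366 = £5,998.2787
2019-11-27 to 2020-08-09: 257 days at 0.2% → £3,114,000 × 0.2% × 257/366 = £4,373.2131
2020-08-10 to 2020-08-31: 22 days at 0.25% → £3,114,000 × 0.25% × 22/366 = £467.9508
Total = £16,114.5246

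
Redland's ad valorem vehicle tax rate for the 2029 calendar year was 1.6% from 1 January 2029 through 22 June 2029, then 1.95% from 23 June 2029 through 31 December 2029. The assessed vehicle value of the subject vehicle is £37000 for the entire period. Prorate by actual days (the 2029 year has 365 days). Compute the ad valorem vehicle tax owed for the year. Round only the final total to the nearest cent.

1 January – 22 June 2029: 173 days at 1.6% → £37000 × 1.6% × 173/365 = £280.5918
23 June – 31 December 2029: 192 days at 1.95% → £37000 × 1.95% × 192/365 = £379.5288
Total = £660.1205

£660.12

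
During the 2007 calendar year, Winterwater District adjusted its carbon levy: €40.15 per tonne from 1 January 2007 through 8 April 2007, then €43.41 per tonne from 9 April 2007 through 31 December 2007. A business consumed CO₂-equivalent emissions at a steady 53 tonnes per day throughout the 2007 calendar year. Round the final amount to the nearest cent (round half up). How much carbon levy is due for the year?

€822834.01

1 January – 8 April 2007: 98 days × 53 tonnes/day = 5,194 tonnes at €40.15/tonne → €208539.10
9 April – 31 December 2007: 267 days × 53 tonnes/day = 14,151 tonnes at €43.41/tonne → €614294.91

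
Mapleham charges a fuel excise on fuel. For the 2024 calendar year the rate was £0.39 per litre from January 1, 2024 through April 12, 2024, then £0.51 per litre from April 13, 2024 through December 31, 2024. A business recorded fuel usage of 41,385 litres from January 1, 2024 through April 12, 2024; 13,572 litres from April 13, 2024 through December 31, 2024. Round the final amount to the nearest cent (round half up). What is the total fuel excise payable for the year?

January 1 – April 12, 2024: 41,385 litres at £0.39/litre → £16,140.15
April 13 – December 31, 2024: 13,572 litres at £0.51/litre → £6,921.72

£23,061.87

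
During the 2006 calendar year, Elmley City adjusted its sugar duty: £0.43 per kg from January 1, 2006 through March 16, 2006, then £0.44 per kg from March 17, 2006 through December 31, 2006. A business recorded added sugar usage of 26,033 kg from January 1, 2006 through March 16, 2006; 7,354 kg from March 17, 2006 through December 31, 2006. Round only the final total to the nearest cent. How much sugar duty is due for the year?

January 1 – March 16, 2006: 26,033 kg at £0.43/kg → £11194.19
March 17 – December 31, 2006: 7,354 kg at £0.44/kg → £3235.76

£14429.95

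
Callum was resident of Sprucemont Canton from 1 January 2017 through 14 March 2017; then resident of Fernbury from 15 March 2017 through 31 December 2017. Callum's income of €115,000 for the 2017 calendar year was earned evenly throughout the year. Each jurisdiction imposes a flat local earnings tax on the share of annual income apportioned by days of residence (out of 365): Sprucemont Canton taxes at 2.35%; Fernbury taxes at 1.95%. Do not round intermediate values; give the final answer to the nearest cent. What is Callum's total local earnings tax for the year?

€2,334.50

Sprucemont Canton, 1 January – 14 March 2017: 73 days → €115,000 × 2.35% × 73/365 = €540.5000
Fernbury, 15 March – 31 December 2017: 292 days → €115,000 × 1.95% × 292/365 = €1,794.0000
Total = €2,334.5000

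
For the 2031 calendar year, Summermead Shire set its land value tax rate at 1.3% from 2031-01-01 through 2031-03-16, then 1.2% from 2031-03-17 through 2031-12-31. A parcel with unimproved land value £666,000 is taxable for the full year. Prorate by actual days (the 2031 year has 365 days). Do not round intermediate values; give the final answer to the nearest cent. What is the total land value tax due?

2031-01-01 to 2031-03-16: 75 days at 1.3% → £666,000 × 1.3% × 75/365 = £1,779.0411
2031-03-17 to 2031-12-31: 290 days at 1.2% → £666,000 × 1.2% × 290/365 = £6,349.8082
Total = £8,128.8493

£8,128.85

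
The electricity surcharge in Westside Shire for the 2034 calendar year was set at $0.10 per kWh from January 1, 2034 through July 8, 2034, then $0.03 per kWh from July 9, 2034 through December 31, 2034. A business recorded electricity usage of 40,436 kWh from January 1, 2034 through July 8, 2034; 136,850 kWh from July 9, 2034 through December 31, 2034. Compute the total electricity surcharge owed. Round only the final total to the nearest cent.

$8,149.10

January 1 – July 8, 2034: 40,436 kWh at $0.10/kWh → $4,043.60
July 9 – December 31, 2034: 136,850 kWh at $0.03/kWh → $4,105.50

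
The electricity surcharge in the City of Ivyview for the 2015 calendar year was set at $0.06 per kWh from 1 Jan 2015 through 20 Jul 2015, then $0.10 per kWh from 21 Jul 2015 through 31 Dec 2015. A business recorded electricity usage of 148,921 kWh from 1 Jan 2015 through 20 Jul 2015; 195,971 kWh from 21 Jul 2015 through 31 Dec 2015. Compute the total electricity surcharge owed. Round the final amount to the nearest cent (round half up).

$28,532.36

1 Jan – 20 Jul 2015: 148,921 kWh at $0.06/kWh → $8,935.26
21 Jul – 31 Dec 2015: 195,971 kWh at $0.10/kWh → $19,597.10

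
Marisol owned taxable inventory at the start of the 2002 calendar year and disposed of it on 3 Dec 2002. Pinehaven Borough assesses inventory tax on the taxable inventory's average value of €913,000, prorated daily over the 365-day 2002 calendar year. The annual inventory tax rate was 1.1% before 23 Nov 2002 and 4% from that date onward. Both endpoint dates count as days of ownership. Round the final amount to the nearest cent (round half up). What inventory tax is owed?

1 Jan – 22 Nov 2002: 326 days at 1.1% → €913,000 × 1.1% × 326/365 = €8,969.9123
23 Nov – 3 Dec 2002: 11 days at 4% → €913,000 × 4% × 11/365 = €1,100.6027
Total = €10,070.5151

€10,070.52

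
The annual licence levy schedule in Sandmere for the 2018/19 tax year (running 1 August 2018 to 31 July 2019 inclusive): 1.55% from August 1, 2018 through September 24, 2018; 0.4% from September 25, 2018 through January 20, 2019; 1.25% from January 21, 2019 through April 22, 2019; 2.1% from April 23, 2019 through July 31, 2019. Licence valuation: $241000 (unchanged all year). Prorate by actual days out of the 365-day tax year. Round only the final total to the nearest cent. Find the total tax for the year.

August 1 – September 24, 2018: 55 days at 1.55% → $241000 × 1.55% × 55/365 = $562.8836
September 25, 2018 – January 20, 2019: 118 days at 0.4% → $241000 × 0.4% × 118/365 = $311.6493
January 21 – April 22, 2019: 92 days at 1.25% → $241000 × 1.25% × 92/365 = $759.3151
April 23 – July 31, 2019: 100 days at 2.1% → $241000 × 2.1% × 100/365 = $1386.5753
Total = $3020.4233

$3020.42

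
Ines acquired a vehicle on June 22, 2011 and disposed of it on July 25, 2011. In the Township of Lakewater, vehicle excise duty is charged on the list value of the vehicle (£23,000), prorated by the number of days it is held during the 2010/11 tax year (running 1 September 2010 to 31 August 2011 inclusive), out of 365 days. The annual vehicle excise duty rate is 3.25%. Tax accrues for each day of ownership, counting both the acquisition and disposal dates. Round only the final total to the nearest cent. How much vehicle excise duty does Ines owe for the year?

Days held (June 22 – July 25, 2011): 34 out of 365
Tax = £23,000 × 3.25% × 34/365 = £69.6301

£69.63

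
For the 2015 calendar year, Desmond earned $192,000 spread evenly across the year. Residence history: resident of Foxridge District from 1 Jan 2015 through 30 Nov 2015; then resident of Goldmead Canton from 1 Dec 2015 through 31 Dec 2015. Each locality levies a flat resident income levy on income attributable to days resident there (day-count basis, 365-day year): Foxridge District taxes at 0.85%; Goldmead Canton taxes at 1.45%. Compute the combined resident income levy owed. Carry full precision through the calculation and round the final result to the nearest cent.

Foxridge District, 1 Jan – 30 Nov 2015: 334 days → $192,000 × 0.85% × 334/365 = $1,493.3918
Goldmead Canton, 1 Dec – 31 Dec 2015: 31 days → $192,000 × 1.45% × 31/365 = $236.4493
Total = $1,729.8411

$1,729.84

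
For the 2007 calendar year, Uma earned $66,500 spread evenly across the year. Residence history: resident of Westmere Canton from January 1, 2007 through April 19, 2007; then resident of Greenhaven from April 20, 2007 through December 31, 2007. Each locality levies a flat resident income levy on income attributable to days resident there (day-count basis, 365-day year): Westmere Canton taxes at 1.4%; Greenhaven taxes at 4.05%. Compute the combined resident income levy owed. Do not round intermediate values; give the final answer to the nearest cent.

Westmere Canton, January 1 – April 19, 2007: 109 days → $66,500 × 1.4% × 109/365 = $278.0247
Greenhaven, April 20 – December 31, 2007: 256 days → $66,500 × 4.05% × 256/365 = $1,888.9644
Total = $2,166.9890

$2,166.99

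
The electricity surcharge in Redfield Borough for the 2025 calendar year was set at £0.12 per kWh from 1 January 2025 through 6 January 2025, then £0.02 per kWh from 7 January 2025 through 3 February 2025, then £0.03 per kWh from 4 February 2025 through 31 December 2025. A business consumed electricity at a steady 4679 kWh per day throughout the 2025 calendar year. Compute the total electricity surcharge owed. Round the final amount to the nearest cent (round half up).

1 January – 6 January 2025: 6 days × 4679 kWh/day = 28,074 kWh at £0.12/kWh → £3,368.88
7 January – 3 February 2025: 28 days × 4679 kWh/day = 131,012 kWh at £0.02/kWh → £2,620.24
4 February – 31 December 2025: 331 days × 4679 kWh/day = 1,548,749 kWh at £0.03/kWh → £46,462.47

£52,451.59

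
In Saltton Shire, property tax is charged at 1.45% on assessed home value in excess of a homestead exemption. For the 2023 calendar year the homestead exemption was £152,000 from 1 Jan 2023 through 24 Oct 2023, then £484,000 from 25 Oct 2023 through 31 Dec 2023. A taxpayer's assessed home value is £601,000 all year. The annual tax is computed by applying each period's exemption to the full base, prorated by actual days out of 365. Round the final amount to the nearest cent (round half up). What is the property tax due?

£5,613.65

1 Jan – 24 Oct 2023: 297 days, exemption £152,000 → (£601,000 − £152,000) × 1.45% × 297/365 = £5,297.5849
25 Oct – 31 Dec 2023: 68 days, exemption £484,000 → (£601,000 − £484,000) × 1.45% × 68/365 = £316.0603
Total = £5,613.6452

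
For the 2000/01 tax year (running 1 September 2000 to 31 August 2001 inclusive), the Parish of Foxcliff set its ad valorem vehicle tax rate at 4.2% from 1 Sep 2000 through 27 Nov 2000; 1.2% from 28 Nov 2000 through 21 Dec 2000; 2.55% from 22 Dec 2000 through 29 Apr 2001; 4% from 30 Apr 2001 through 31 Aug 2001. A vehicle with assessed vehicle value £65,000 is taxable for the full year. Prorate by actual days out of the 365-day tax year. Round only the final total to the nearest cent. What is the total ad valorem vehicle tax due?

1 Sep – 27 Nov 2000: 88 days at 4.2% → £65,000 × 4.2% × 88/365 = £658.1918
28 Nov – 21 Dec 2000: 24 days at 1.2% → £65,000 × 1.2% × 24/365 = £51.2877
22 Dec 2000 – 29 Apr 2001: 129 days at 2.55% → £65,000 × 2.55% × 129/365 = £585.8014
30 Apr – 31 Aug 2001: 124 days at 4% → £65,000 × 4% × 124/365 = £883.2877
Total = £2,178.5685

£2,178.57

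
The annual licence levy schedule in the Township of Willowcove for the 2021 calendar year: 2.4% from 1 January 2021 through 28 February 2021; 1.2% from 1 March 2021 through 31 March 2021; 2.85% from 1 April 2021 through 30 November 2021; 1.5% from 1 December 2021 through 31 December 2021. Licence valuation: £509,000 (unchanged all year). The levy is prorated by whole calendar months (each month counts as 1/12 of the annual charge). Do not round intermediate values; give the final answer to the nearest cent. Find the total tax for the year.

£12,852.25

1 January – 28 February 2021: 2 months at 2.4% → £509,000 × 2.4% × 2/12 = £2,036.0000
1 March – 31 March 2021: 1 month at 1.2% → £509,000 × 1.2% × 1/12 = £509.0000
1 April – 30 November 2021: 8 months at 2.85% → £509,000 × 2.85% × 8/12 = £9,671.0000
1 December – 31 December 2021: 1 month at 1.5% → £509,000 × 1.5% × 1/12 = £636.2500
Total = £12,852.2500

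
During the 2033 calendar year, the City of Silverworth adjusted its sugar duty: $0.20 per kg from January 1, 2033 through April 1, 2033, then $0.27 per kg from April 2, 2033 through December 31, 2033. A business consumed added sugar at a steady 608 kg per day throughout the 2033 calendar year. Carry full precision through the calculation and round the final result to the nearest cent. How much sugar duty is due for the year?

January 1 – April 1, 2033: 91 days × 608 kg/day = 55,328 kg at $0.20/kg → $11,065.60
April 2 – December 31, 2033: 274 days × 608 kg/day = 166,592 kg at $0.27/kg → $44,979.84

$56,045.44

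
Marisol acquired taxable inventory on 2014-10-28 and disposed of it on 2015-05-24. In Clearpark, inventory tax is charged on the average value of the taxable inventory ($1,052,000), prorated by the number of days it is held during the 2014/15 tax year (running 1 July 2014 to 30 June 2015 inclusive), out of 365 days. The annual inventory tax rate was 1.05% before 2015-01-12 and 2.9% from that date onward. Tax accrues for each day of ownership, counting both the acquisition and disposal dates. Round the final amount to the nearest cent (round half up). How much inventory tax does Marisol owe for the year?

2014-10-28 to 2015-01-11: 76 days at 1.05% → $1,052,000 × 1.05% × 76/365 = $2,299.9890
2015-01-12 to 2015-05-24: 133 days at 2.9% → $1,052,000 × 2.9% × 133/365 = $11,116.6137
Total = $13,416.6027

$13,416.60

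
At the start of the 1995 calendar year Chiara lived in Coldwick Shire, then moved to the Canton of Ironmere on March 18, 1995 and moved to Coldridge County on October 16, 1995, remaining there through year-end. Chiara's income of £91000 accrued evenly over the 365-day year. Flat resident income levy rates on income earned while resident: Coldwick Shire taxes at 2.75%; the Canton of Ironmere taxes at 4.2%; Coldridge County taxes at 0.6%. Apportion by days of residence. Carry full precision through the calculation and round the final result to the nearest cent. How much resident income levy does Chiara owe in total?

£2856.15

Coldwick Shire, January 1 – March 17, 1995: 76 days → £91000 × 2.75% × 76/365 = £521.0685
The Canton of Ironmere, March 18 – October 15, 1995: 212 days → £91000 × 4.2% × 212/365 = £2219.9014
Coldridge County, October 16 – December 31, 1995: 77 days → £91000 × 0.6% × 77/365 = £115.1836
Total = £2856.1534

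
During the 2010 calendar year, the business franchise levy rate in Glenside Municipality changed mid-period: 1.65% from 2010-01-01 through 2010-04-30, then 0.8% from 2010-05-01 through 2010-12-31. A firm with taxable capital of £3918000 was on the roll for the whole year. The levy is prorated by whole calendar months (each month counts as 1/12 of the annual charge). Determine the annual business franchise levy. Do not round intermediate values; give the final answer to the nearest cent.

2010-01-01 to 2010-04-30: 4 months at 1.65% → £3918000 × 1.65% × 4/12 = £21549.0000
2010-05-01 to 2010-12-31: 8 months at 0.8% → £3918000 × 0.8% × 8/12 = £20896.0000
Total = £42445.0000

£42445.00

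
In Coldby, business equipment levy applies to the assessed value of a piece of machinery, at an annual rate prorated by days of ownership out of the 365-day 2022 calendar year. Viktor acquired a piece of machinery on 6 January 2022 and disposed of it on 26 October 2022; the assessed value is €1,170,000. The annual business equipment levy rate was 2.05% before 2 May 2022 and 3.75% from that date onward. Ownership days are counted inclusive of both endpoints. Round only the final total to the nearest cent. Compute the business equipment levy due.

6 January – 1 May 2022: 116 days at 2.05% → €1,170,000 × 2.05% × 116/365 = €7,622.6301
2 May – 26 October 2022: 178 days at 3.75% → €1,170,000 × 3.75% × 178/365 = €21,396.5753
Total = €29,019.2055

€29,019.21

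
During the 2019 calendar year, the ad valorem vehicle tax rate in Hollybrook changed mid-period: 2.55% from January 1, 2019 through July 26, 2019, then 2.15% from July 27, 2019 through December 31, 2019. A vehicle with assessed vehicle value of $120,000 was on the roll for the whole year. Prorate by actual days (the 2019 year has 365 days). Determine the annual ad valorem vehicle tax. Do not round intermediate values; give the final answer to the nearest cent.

$2,852.22

January 1 – July 26, 2019: 207 days at 2.55% → $120,000 × 2.55% × 207/365 = $1,735.3973
July 27 – December 31, 2019: 158 days at 2.15% → $120,000 × 2.15% × 158/365 = $1,116.8219
Total = $2,852.2192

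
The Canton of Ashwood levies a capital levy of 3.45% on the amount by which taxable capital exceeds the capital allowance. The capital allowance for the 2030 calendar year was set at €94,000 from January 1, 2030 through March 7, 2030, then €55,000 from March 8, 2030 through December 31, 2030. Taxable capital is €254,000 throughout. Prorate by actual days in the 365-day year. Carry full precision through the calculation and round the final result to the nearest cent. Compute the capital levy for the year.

€6,622.20

January 1 – March 7, 2030: 66 days, exemption €94,000 → (€254,000 − €94,000) × 3.45% × 66/365 = €998.1370
March 8 – December 31, 2030: 299 days, exemption €55,000 → (€254,000 − €55,000) × 3.45% × 299/365 = €5,624.0671
Total = €6,622.2041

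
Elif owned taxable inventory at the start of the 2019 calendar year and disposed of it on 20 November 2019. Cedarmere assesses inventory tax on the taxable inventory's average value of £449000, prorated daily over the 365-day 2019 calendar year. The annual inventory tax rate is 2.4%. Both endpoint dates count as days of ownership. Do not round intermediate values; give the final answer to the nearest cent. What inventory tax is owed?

£9565.55

Days held (1 January – 20 November 2019): 324 out of 365
Tax = £449000 × 2.4% × 324/365 = £9565.5452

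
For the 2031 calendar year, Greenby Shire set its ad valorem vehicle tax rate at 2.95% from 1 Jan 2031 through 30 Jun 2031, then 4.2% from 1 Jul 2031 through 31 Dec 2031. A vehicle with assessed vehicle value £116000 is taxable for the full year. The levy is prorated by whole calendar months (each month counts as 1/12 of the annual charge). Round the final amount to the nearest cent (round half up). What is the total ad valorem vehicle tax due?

£4147.00

1 Jan – 30 Jun 2031: 6 months at 2.95% → £116000 × 2.95% × 6/12 = £1711.0000
1 Jul – 31 Dec 2031: 6 months at 4.2% → £116000 × 4.2% × 6/12 = £2436.0000
Total = £4147.0000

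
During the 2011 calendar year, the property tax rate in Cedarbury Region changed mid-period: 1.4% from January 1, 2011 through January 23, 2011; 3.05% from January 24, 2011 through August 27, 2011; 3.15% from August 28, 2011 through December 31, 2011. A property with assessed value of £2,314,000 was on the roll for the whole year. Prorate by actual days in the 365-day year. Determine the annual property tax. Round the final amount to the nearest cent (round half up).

£68,969.88

January 1 – January 23, 2011: 23 days at 1.4% → £2,314,000 × 1.4% × 23/365 = £2,041.3918
January 24 – August 27, 2011: 216 days at 3.05% → £2,314,000 × 3.05% × 216/365 = £41,766.1151
August 28 – December 31, 2011: 126 days at 3.15% → £2,314,000 × 3.15% × 126/365 = £25,162.3726
Total = £68,969.8795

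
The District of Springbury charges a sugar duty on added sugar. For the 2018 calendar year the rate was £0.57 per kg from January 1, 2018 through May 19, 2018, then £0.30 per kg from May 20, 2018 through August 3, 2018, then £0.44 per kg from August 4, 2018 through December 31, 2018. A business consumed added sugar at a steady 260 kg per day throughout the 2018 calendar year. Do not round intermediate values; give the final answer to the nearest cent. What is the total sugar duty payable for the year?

January 1 – May 19, 2018: 139 days × 260 kg/day = 36,140 kg at £0.57/kg → £20599.80
May 20 – August 3, 2018: 76 days × 260 kg/day = 19,760 kg at £0.30/kg → £5928.00
August 4 – December 31, 2018: 150 days × 260 kg/day = 39,000 kg at £0.44/kg → £17160.00

£43687.80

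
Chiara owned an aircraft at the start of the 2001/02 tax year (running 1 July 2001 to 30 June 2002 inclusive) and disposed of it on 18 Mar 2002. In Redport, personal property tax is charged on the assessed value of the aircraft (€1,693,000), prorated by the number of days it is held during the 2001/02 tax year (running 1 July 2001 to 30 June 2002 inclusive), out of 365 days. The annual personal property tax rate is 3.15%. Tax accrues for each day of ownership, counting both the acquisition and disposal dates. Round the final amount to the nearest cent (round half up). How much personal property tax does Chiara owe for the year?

Days held (1 Jul 2001 – 18 Mar 2002): 261 out of 365
Tax = €1,693,000 × 3.15% × 261/365 = €38,134.2452

€38,134.25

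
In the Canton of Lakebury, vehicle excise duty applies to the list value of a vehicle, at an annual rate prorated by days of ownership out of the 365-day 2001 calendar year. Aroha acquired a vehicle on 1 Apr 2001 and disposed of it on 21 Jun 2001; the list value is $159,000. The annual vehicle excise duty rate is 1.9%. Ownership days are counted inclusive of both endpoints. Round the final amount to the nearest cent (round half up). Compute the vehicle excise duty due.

Days held (1 Apr – 21 Jun 2001): 82 out of 365
Tax = $159,000 × 1.9% × 82/365 = $678.6904

$678.69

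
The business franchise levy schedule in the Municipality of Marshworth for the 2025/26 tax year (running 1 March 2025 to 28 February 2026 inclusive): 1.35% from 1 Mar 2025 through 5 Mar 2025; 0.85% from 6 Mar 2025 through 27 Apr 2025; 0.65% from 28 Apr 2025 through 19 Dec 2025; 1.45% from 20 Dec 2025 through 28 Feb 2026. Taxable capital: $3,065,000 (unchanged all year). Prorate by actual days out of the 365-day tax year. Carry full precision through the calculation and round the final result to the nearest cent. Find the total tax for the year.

$25,876.16

1 Mar – 5 Mar 2025: 5 days at 1.35% → $3,065,000 × 1.35% × 5/365 = $566.8151
6 Mar – 27 Apr 2025: 53 days at 0.85% → $3,065,000 × 0.85% × 53/365 = $3,782.9658
28 Apr – 19 Dec 2025: 236 days at 0.65% → $3,065,000 × 0.65% × 236/365 = $12,881.3973
20 Dec 2025 – 28 Feb 2026: 71 days at 1.45% → $3,065,000 × 1.45% × 71/365 = $8,644.9795
Total = $25,876.1575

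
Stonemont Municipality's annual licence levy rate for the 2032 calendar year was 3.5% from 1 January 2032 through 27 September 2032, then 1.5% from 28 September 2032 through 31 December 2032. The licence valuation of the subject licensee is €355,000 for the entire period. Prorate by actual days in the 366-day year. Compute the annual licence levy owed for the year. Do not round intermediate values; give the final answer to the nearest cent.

€10,582.10

1 January – 27 September 2032: 271 days at 3.5% → €355,000 × 3.5% × 271/366 = €9,199.9317
28 September – 31 December 2032: 95 days at 1.5% → €355,000 × 1.5% × 95/366 = €1,382.1721
Total = €10,582.1038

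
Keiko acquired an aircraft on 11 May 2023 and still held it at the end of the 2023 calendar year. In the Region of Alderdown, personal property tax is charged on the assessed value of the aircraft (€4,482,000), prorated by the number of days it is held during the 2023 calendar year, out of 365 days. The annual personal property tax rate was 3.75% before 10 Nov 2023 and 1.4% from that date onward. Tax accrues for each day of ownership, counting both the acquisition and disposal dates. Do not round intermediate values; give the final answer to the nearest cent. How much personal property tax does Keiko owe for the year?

€93,207.18

11 May – 9 Nov 2023: 183 days at 3.75% → €4,482,000 × 3.75% × 183/365 = €84,267.7397
10 Nov – 31 Dec 2023: 52 days at 1.4% → €4,482,000 × 1.4% × 52/365 = €8,939.4411
Total = €93,207.1808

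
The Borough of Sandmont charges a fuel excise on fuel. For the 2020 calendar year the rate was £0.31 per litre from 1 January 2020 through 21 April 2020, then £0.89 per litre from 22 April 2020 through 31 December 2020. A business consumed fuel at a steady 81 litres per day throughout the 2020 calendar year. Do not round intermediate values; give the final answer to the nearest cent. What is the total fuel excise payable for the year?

1 January – 21 April 2020: 112 days × 81 litres/day = 9,072 litres at £0.31/litre → £2,812.32
22 April – 31 December 2020: 254 days × 81 litres/day = 20,574 litres at £0.89/litre → £18,310.86

£21,123.18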